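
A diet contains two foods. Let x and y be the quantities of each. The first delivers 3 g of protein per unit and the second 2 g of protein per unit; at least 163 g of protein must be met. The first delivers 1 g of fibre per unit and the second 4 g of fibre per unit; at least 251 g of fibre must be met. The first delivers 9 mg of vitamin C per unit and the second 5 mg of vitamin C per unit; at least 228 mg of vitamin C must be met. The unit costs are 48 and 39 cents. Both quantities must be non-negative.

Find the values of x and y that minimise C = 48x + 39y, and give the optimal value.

x = 15, y = 59, minimum C = 3021

The feasible region is unbounded (it extends along (0, 1), (1, 0)), but C strictly increases along every unbounded feasible direction, so there is no improving ray and the minimum is attained at a vertex.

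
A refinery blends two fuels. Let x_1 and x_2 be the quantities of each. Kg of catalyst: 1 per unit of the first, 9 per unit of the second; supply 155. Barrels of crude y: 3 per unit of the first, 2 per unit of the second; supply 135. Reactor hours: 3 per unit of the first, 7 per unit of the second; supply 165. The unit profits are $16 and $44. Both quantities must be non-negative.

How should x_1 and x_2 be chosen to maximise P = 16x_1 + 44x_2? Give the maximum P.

x_1 = 20, x_2 = 15, maximum P = 980

Vertices and P = 16x_1 + 44x_2:
  (0, 0) → P = 0
  (0, 155/9) → P = 6820/9
  (45, 0) → P = 720
  (20, 15) → P = 980
  (41, 6) → P = 920

At the optimal vertex, x_1 + 9x_2 = 155 and 3x_1 + 7x_2 = 165.
Solving simultaneously gives x_1 = 20, x_2 = 15.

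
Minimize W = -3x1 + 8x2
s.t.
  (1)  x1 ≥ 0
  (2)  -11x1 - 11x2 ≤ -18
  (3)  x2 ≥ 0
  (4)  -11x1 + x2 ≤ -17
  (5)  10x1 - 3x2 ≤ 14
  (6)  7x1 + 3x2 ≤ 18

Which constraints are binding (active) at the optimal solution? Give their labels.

Extreme points and W = -3x1 + 8x2:
  (37/23, 16/23) → W = 17/23
  (69/40, 79/40) → W = 85/8
  (32/17, 82/51) → W = 368/51

The minimum is at (37/23, 16/23). Substituting into each constraint, equality holds for (4) and (5); the remaining constraints have slack.

(4) and (5)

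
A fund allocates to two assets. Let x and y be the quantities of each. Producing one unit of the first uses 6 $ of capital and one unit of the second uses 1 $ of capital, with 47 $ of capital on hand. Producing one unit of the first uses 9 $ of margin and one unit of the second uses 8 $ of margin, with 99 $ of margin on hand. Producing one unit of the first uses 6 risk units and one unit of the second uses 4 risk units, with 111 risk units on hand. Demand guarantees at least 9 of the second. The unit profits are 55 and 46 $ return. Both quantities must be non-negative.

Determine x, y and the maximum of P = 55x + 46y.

x = 3, y = 9, maximum P = 579

Vertices and P = 55x + 46y:
  (0, 99/8) → P = 2277/4
  (0, 9) → P = 414
  (3, 9) → P = 579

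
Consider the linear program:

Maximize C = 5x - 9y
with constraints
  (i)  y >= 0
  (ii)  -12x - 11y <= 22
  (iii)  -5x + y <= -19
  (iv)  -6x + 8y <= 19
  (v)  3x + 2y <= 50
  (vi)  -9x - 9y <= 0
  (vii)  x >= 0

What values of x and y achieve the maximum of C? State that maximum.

x = 50/3, y = 0, maximum C = 250/3

Feasible corners and C = 5x - 9y:
  (19/5, 0) → C = 19
  (50/3, 0) → C = 250/3
  (171/34, 209/34) → C = -513/17
  (181/18, 119/12) → C = -1403/36

The binding constraints are y = 0 and 3x + 2y = 50.
Solving simultaneously gives x = 50/3, y = 0.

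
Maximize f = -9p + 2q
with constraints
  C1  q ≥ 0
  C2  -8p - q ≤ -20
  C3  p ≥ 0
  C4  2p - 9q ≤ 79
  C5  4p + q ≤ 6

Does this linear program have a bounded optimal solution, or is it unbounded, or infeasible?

The boundaries q = 0 and -8p - q = -20 meet at (5/2, 0), but that point violates 4p + q ≤ 6. Every candidate vertex is excluded by some other constraint, so the feasible region is empty.

infeasible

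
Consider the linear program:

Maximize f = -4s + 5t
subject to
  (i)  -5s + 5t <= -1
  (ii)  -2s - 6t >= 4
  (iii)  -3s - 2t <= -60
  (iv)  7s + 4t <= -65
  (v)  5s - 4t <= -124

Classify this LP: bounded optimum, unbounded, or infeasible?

infeasible

The boundaries -5s + 5t = -1 and 5s - 4t = -124 meet at (-624/5, -125), but that point violates -3s - 2t ≤ -60. Every candidate vertex is excluded by some other constraint, so the feasible region is empty.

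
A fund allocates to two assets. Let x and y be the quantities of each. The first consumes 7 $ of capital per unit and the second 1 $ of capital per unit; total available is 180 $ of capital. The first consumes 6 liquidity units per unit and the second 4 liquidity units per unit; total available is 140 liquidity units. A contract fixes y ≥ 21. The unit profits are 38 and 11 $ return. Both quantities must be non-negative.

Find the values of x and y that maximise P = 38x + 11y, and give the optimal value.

x = 28/3, y = 21, maximum P = 1757/3

Feasible corners and P = 38x + 11y:
  (0, 35) → P = 385
  (0, 21) → P = 231
  (28/3, 21) → P = 1757/3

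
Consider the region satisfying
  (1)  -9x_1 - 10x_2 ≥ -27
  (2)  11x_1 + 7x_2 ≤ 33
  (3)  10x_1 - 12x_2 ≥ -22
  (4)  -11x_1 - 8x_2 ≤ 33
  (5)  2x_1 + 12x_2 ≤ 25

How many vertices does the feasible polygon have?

5

The feasible vertices (each the meet of two boundaries and inside every other half-plane) are:
  (3, 0)
  (37/44, 171/88)
  (45, -66)
  (-143/53, -22/53)
  (1/4, 49/24)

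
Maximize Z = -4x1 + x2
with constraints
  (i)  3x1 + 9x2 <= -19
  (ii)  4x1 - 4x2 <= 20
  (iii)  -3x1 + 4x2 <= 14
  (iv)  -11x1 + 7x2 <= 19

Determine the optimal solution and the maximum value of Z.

x1 = -27/2, x2 = -37/2, maximum Z = 71/2

Corner points and Z = -4x1 + x2:
  (13/6, -17/6) → Z = -23/2
  (-38/15, -19/15) → Z = 133/15
  (-27/2, -37/2) → Z = 71/2

The binding constraints are 4x1 - 4x2 = 20 and -11x1 + 7x2 = 19.
Solving simultaneously gives x1 = -27/2, x2 = -37/2.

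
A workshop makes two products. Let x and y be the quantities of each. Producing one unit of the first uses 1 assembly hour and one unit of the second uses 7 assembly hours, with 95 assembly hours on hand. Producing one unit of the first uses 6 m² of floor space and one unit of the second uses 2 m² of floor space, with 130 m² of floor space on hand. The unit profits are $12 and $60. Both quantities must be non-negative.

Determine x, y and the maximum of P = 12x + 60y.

Extreme points and P = 12x + 60y:
  (0, 0) → P = 0
  (0, 95/7) → P = 5700/7
  (65/3, 0) → P = 260
  (18, 11) → P = 876

x = 18, y = 11, maximum P = 876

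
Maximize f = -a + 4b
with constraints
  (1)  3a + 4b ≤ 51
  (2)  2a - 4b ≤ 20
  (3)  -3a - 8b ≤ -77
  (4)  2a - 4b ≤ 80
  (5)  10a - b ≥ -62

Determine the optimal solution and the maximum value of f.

Feasible corners and f = -a + 4b:
  (25/3, 13/2) → f = 53/3
  (-197/43, 696/43) → f = 2981/43
  (-419/83, 956/83) → f = 4243/83

The optimum lies where 3a + 4b = 51 and 10a - b = -62.
Solving simultaneously gives a = -197/43, b = 696/43.

a = -197/43, b = 696/43, maximum f = 2981/43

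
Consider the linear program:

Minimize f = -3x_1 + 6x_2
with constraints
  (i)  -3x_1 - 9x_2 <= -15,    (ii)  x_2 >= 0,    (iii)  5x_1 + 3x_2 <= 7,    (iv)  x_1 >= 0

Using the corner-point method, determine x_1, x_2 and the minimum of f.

x_1 = 1/2, x_2 = 3/2, minimum f = 15/2

Feasible corners and f = -3x_1 + 6x_2:
  (1/2, 3/2) → f = 15/2
  (0, 5/3) → f = 10
  (0, 7/3) → f = 14

At the optimal vertex, -3x_1 - 9x_2 = -15 and 5x_1 + 3x_2 = 7.
Solving simultaneously gives x_1 = 1/2, x_2 = 3/2.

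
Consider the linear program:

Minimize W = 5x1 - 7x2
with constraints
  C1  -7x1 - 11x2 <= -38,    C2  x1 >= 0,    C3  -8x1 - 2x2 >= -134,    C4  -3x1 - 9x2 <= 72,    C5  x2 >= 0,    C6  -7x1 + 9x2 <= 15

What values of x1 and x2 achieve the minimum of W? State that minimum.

x1 = 588/43, x2 = 529/43, minimum W = -763/43

Vertices and W = 5x1 - 7x2:
  (38/7, 0) → W = 190/7
  (177/140, 53/20) → W = -428/35
  (67/4, 0) → W = 335/4
  (588/43, 529/43) → W = -763/43

The optimum lies where -8x1 - 2x2 = -134 and -7x1 + 9x2 = 15.
Solving simultaneously gives x1 = 588/43, x2 = 529/43.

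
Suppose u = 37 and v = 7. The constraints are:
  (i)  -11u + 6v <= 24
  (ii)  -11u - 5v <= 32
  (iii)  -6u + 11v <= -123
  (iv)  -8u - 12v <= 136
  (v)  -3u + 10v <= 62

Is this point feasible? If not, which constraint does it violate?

feasible

(i): -365 ≤ 24 ✓
(ii): -442 ≤ 32 ✓
(iii): -145 ≤ -123 ✓
(iv): -380 ≤ 136 ✓
(v): -41 ≤ 62 ✓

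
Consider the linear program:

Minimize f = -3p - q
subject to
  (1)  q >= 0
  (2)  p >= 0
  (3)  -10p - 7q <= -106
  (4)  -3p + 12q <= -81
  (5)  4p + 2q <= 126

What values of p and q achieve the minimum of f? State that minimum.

p = 63/2, q = 0, minimum f = -189/2

The binding constraints are q = 0 and 4p + 2q = 126.
Solving simultaneously gives p = 63/2, q = 0.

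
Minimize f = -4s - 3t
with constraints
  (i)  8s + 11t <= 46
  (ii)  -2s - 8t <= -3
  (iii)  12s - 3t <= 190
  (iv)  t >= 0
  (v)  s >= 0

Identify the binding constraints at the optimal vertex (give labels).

Vertices and f = -4s - 3t:
  (23/4, 0) → f = -23
  (0, 46/11) → f = -138/11
  (3/2, 0) → f = -6
  (0, 3/8) → f = -9/8

The minimum is at (23/4, 0). Substituting into each constraint, equality holds for (i) and (iv); the remaining constraints have slack.

(i) and (iv)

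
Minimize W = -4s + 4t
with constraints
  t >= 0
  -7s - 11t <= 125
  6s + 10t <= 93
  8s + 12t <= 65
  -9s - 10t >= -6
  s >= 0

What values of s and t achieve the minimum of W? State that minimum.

Extreme points and W = -4s + 4t:
  (2/3, 0) → W = -8/3
  (0, 0) → W = 0
  (0, 3/5) → W = 12/5

s = 2/3, t = 0, minimum W = -8/3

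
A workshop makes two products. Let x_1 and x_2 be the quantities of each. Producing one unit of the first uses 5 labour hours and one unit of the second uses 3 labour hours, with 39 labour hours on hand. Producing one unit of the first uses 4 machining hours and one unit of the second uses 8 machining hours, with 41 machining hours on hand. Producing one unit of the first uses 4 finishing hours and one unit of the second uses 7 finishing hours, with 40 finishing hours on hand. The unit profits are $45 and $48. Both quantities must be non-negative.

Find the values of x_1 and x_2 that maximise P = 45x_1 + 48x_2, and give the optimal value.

Feasible corners and P = 45x_1 + 48x_2:
  (0, 0) → P = 0
  (0, 41/8) → P = 246
  (39/5, 0) → P = 351
  (27/4, 7/4) → P = 1551/4

The binding constraints are 5x_1 + 3x_2 = 39 and 4x_1 + 8x_2 = 41.
Solving simultaneously gives x_1 = 27/4, x_2 = 7/4.

x_1 = 27/4, x_2 = 7/4, maximum P = 1551/4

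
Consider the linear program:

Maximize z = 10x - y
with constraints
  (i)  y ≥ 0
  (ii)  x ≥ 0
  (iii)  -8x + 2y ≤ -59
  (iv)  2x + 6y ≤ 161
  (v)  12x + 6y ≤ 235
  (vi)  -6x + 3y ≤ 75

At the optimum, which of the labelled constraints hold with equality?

(i) and (v)

Vertices and z = 10x - y:
  (59/8, 0) → z = 295/4
  (235/12, 0) → z = 1175/6
  (103/9, 293/18) → z = 589/6

The maximum is at (235/12, 0). Substituting into each constraint, equality holds for (i) and (v); the remaining constraints have slack.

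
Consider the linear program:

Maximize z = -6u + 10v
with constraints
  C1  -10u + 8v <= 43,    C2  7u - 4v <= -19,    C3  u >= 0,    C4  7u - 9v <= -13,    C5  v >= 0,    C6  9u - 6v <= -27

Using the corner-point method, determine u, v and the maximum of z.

u = 5/4, v = 111/16, maximum z = 495/8

The binding constraints are -10u + 8v = 43 and 7u - 4v = -19.
Solving simultaneously gives u = 5/4, v = 111/16.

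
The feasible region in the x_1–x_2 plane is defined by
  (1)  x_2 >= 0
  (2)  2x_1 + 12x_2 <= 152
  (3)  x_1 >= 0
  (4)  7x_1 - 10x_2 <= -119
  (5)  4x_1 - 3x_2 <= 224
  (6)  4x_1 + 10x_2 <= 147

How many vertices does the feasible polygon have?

3

Pairwise boundary intersections that survive every other constraint:
  (0, 38/3)
  (23/26, 651/52)
  (0, 119/10)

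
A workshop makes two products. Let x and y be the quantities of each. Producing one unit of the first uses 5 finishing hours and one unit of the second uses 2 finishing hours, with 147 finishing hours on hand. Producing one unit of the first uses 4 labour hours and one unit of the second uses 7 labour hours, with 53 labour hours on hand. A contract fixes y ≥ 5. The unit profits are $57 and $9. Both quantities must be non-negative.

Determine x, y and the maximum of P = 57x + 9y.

Vertices and P = 57x + 9y:
  (0, 53/7) → P = 477/7
  (0, 5) → P = 45
  (9/2, 5) → P = 603/2

The optimum lies where 4x + 7y = 53 and y = 5.
Solving simultaneously gives x = 9/2, y = 5.

x = 9/2, y = 5, maximum P = 603/2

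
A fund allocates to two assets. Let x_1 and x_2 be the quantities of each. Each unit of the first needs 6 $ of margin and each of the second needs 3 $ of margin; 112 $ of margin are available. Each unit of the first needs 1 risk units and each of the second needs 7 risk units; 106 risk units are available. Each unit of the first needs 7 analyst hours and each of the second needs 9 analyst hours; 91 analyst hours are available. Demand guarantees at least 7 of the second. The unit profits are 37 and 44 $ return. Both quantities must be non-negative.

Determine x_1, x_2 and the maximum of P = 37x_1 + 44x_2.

x_1 = 4, x_2 = 7, maximum P = 456

Corner points and P = 37x_1 + 44x_2:
  (0, 91/9) → P = 4004/9
  (0, 7) → P = 308
  (4, 7) → P = 456

The binding constraints are 7x_1 + 9x_2 = 91 and x_2 = 7.
Solving simultaneously gives x_1 = 4, x_2 = 7.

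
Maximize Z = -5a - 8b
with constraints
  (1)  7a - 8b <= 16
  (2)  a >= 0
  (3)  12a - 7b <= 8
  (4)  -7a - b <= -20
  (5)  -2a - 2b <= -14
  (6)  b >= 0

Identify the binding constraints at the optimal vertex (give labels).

(3) and (5)

Vertices and Z = -5a - 8b:
  (0, 20) → Z = -160
  (3, 4) → Z = -47
  (13/6, 29/6) → Z = -99/2
The feasible region is unbounded (it extends along (0, 1), (7, 12)), but Z strictly decreases along every unbounded feasible direction, so there is no improving ray and the maximum is attained at a vertex.

The maximum is at (3, 4). Substituting into each constraint, equality holds for (3) and (5); the remaining constraints have slack.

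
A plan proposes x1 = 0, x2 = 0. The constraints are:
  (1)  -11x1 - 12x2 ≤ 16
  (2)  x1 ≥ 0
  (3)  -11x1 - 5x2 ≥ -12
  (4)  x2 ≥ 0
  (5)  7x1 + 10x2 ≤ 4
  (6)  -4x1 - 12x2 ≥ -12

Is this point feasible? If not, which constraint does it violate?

feasible

(1): 0 ≤ 16 ✓
(2): 0 ≥ 0 ✓
(3): 0 ≥ -12 ✓
(4): 0 ≥ 0 ✓
(5): 0 ≤ 4 ✓
(6): 0 ≥ -12 ✓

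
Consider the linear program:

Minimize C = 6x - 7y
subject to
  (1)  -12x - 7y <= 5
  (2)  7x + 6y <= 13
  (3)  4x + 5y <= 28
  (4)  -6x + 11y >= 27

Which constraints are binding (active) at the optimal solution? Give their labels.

(1) and (2)

Feasible corners and C = 6x - 7y:
  (-121/23, 191/23) → C = -2063/23
  (-122/87, 49/29) → C = -587/29
  (-19/113, 267/113) → C = -1983/113

The minimum is at (-121/23, 191/23). Substituting into each constraint, equality holds for (1) and (2); the remaining constraints have slack.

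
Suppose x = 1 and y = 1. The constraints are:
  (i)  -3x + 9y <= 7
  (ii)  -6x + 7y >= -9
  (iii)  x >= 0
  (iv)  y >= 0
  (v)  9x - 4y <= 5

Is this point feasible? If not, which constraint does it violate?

(i): 6 ≤ 7 ✓
(ii): 1 ≥ -9 ✓
(iii): 1 ≥ 0 ✓
(iv): 1 ≥ 0 ✓
(v): 5 ≤ 5 ✓

feasible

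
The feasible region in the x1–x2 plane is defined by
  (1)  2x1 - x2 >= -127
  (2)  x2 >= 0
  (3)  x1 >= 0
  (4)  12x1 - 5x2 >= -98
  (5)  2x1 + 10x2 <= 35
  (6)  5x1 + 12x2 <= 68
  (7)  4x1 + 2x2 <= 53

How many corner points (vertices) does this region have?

5

Pairwise boundary intersections that survive every other constraint:
  (0, 0)
  (53/4, 0)
  (0, 7/2)
  (10, 3/2)
  (250/19, 7/38)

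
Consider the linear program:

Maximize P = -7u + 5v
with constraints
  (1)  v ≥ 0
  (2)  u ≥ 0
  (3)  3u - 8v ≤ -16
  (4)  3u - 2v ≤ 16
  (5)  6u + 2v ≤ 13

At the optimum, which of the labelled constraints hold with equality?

(2) and (5)

Extreme points and P = -7u + 5v:
  (0, 2) → P = 10
  (0, 13/2) → P = 65/2
  (4/3, 5/2) → P = 19/6

The maximum is at (0, 13/2). Substituting into each constraint, equality holds for (2) and (5); the remaining constraints have slack.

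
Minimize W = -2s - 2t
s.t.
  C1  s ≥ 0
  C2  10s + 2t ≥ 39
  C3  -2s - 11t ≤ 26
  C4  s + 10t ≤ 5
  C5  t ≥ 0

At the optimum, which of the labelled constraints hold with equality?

Corner points and W = -2s - 2t:
  (190/49, 11/98) → W = -391/49
  (39/10, 0) → W = -39/5
  (5, 0) → W = -10

The minimum is at (5, 0). Substituting into each constraint, equality holds for C4 and C5; the remaining constraints have slack.

C4 and C5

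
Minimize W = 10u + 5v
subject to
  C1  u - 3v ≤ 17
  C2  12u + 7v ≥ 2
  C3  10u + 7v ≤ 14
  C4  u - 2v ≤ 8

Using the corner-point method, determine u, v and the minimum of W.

Vertices and W = 10u + 5v:
  (-6, 74/7) → W = -50/7
  (60/31, -94/31) → W = 130/31
  (28/9, -22/9) → W = 170/9

u = -6, v = 74/7, minimum W = -50/7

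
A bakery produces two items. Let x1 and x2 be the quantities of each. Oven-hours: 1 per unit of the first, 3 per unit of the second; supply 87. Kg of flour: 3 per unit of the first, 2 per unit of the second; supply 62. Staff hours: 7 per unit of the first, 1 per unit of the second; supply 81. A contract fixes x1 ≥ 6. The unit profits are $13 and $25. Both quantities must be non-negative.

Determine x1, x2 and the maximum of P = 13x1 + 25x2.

x1 = 6, x2 = 22, maximum P = 628

Corner points and P = 13x1 + 25x2:
  (81/7, 0) → P = 1053/7
  (6, 0) → P = 78
  (100/11, 191/11) → P = 6075/11
  (6, 22) → P = 628

The binding constraints are 3x1 + 2x2 = 62 and x1 = 6.
Solving simultaneously gives x1 = 6, x2 = 22.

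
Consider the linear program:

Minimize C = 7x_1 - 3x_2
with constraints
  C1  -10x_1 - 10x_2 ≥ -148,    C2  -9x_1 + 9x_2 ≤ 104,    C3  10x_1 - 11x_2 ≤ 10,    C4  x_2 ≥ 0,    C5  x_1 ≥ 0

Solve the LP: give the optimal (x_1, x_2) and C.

x_1 = 0, x_2 = 104/9, minimum C = -104/3

Extreme points and C = 7x_1 - 3x_2:
  (73/45, 593/45) → C = -1268/45
  (288/35, 46/7) → C = 1326/35
  (0, 104/9) → C = -104/3
  (1, 0) → C = 7
  (0, 0) → C = 0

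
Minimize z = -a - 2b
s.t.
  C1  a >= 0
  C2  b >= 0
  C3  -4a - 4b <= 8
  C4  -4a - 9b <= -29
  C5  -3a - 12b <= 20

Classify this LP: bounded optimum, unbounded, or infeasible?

unbounded

From the feasible point (0, 29/9), moving in the direction (0, 1) keeps every constraint satisfied while z decreases without bound.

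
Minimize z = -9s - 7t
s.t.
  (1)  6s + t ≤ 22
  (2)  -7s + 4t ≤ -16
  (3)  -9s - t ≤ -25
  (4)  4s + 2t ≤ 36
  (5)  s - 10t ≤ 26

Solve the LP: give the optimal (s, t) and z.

s = 104/31, t = 58/31, minimum z = -1342/31

Feasible corners and z = -9s - 7t:
  (104/31, 58/31) → z = -1342/31
  (246/61, -134/61) → z = -1276/61
  (116/43, 31/43) → z = -1261/43
  (276/91, -209/91) → z = -1021/91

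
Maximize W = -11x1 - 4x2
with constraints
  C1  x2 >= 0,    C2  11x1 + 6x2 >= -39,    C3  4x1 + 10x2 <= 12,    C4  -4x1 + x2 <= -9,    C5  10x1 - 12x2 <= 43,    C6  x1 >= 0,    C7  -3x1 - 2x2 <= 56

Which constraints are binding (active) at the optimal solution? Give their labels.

Corner points and W = -11x1 - 4x2:
  (3, 0) → W = -33
  (9/4, 0) → W = -99/4
  (51/22, 3/11) → W = -585/22

The maximum is at (9/4, 0). Substituting into each constraint, equality holds for C1 and C4; the remaining constraints have slack.

C1 and C4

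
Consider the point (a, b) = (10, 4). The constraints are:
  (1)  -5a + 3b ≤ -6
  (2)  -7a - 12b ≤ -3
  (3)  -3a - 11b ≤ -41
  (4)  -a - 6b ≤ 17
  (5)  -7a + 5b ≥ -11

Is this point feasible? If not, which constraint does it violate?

Constraint (5): -7a + 5b = -50, which is not ≥ -11. All other constraints are satisfied.

not feasible — violates (5)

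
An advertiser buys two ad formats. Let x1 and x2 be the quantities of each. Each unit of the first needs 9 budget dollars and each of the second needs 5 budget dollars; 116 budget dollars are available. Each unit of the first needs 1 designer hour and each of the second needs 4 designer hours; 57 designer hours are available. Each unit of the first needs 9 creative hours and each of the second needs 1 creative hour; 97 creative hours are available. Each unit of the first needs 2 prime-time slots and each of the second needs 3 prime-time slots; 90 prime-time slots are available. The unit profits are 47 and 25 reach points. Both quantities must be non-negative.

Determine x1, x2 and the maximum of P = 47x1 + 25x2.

Corner points and P = 47x1 + 25x2:
  (0, 0) → P = 0
  (0, 57/4) → P = 1425/4
  (97/9, 0) → P = 4559/9
  (179/31, 397/31) → P = 18338/31
  (41/4, 19/4) → P = 1201/2

The optimum lies where 9x1 + 5x2 = 116 and 9x1 + x2 = 97.
Solving simultaneously gives x1 = 41/4, x2 = 19/4.

x1 = 41/4, x2 = 19/4, maximum P = 1201/2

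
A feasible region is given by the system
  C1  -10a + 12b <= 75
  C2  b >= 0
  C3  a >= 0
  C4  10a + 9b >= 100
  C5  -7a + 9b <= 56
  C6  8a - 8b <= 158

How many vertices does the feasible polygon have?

4

Intersecting each pair of boundary lines and keeping only the points that satisfy every inequality leaves:
  (10, 0)
  (79/4, 0)
  (44/17, 140/17)
  (935/8, 777/8)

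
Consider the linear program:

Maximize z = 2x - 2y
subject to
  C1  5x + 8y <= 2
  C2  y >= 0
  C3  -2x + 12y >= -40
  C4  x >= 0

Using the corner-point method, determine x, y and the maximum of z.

x = 2/5, y = 0, maximum z = 4/5

Feasible corners and z = 2x - 2y:
  (2/5, 0) → z = 4/5
  (0, 1/4) → z = -1/2
  (0, 0) → z = 0

At the optimal vertex, 5x + 8y = 2 and y = 0.
Solving simultaneously gives x = 2/5, y = 0.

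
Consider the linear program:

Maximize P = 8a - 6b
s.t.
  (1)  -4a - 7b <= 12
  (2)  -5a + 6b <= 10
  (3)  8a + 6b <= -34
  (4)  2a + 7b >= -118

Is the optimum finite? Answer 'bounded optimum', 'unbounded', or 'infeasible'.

infeasible

The boundaries -4a - 7b = 12 and -5a + 6b = 10 meet at (-142/59, -20/59), but that point violates 8a + 6b ≤ -34. Every candidate vertex is excluded by some other constraint, so the feasible region is empty.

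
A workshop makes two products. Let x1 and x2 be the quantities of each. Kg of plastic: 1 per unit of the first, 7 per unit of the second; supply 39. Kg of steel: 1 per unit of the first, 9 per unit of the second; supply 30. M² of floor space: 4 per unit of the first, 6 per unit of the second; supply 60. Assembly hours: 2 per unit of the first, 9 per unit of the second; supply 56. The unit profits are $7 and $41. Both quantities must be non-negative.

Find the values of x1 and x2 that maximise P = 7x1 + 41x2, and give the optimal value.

x1 = 12, x2 = 2, maximum P = 166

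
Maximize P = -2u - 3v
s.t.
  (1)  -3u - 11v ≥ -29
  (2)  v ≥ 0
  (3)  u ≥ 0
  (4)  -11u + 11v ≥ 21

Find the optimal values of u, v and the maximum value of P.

Extreme points and P = -2u - 3v:
  (0, 29/11) → P = -87/11
  (4/7, 191/77) → P = -661/77
  (0, 21/11) → P = -63/11

u = 0, v = 21/11, maximum P = -63/11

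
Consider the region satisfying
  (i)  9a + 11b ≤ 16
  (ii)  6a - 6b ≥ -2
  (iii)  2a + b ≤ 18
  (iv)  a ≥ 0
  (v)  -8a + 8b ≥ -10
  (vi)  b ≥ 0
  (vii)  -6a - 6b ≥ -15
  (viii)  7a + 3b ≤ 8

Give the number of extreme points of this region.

5

Of the 27 pairwise boundary intersections, those satisfying every inequality are:
  (37/60, 19/20)
  (4/5, 4/5)
  (0, 1/3)
  (0, 0)
  (8/7, 0)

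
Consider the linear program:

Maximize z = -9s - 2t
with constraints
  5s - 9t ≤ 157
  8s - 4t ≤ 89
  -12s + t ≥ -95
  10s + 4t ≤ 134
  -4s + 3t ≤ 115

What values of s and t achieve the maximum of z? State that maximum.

Vertices and z = -9s - 2t:
  (173/52, -811/52) → z = 5/4
  (-502/7, -401/7) → z = 760
  (291/40, -77/10) → z = -2003/40
  (257/29, 329/29) → z = -2971/29
  (-29/23, 843/23) → z = -1425/23

s = -502/7, t = -401/7, maximum z = 760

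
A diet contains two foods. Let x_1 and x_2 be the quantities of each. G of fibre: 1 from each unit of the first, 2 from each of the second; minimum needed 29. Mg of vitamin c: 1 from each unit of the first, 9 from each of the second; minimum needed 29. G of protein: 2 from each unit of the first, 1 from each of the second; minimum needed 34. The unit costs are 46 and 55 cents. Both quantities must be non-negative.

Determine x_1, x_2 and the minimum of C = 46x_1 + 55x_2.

x_1 = 13, x_2 = 8, minimum C = 1038

Corner points and C = 46x_1 + 55x_2:
  (0, 34) → C = 1870
  (29, 0) → C = 1334
  (13, 8) → C = 1038
The feasible region is unbounded (it extends along (0, 1), (1, 0)), but C strictly increases along every unbounded feasible direction, so there is no improving ray and the minimum is attained at a vertex.

The optimum lies where x_1 + 2x_2 = 29 and 2x_1 + x_2 = 34.
Solving simultaneously gives x_1 = 13, x_2 = 8.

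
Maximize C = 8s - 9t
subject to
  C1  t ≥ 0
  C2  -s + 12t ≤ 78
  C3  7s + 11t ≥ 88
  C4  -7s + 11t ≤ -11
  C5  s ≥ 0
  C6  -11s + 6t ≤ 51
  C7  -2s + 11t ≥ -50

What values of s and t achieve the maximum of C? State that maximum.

Extreme points and C = 8s - 9t:
  (88/7, 0) → C = 704/7
  (25, 0) → C = 200
  (990/73, 557/73) → C = 2907/73
  (1458/13, 206/13) → C = 9810/13
  (99/14, 7/2) → C = 351/14

The binding constraints are -s + 12t = 78 and -2s + 11t = -50.
Solving simultaneously gives s = 1458/13, t = 206/13.

s = 1458/13, t = 206/13, maximum C = 9810/13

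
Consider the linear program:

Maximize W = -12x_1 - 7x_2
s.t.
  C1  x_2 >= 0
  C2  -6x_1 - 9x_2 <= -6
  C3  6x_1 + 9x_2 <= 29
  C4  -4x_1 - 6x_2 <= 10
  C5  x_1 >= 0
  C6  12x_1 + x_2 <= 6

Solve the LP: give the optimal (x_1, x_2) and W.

x_1 = 0, x_2 = 2/3, maximum W = -14/3

Feasible corners and W = -12x_1 - 7x_2:
  (0, 2/3) → W = -14/3
  (8/17, 6/17) → W = -138/17
  (0, 29/9) → W = -203/9
  (25/102, 52/17) → W = -414/17

The optimum lies where -6x_1 - 9x_2 = -6 and x_1 = 0.
Solving simultaneously gives x_1 = 0, x_2 = 2/3.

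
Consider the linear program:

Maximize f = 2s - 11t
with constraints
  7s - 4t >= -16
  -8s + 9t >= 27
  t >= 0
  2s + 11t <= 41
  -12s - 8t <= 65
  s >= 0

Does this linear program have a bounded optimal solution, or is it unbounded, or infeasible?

Extreme points and f = 2s - 11t:
  (36/53, 191/53) → f = -2029/53
  (0, 3) → f = -33
  (0, 41/11) → f = -41
The feasible region has finitely many vertices and no improving ray; the maximum is -33 at (0, 3).

bounded optimum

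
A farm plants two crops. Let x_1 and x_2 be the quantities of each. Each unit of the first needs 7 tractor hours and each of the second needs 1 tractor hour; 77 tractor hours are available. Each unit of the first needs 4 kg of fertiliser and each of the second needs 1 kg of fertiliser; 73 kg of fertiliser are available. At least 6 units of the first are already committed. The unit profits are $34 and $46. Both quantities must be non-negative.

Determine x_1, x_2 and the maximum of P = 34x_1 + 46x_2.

Vertices and P = 34x_1 + 46x_2:
  (11, 0) → P = 374
  (6, 0) → P = 204
  (6, 35) → P = 1814

x_1 = 6, x_2 = 35, maximum P = 1814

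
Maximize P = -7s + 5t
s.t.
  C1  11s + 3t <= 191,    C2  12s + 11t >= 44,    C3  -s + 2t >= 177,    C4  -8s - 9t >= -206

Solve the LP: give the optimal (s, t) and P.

s = -187/2, t = 106, maximum P = 2369/2

Vertices and P = -7s + 5t:
  (-1859/35, 2168/35) → P = 23853/35
  (-187/2, 106) → P = 2369/2
  (-1181/25, 1622/25) → P = 16377/25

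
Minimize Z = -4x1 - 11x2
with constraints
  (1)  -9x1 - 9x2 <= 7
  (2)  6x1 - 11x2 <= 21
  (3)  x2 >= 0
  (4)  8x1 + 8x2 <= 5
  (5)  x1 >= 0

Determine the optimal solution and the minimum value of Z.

Vertices and Z = -4x1 - 11x2:
  (5/8, 0) → Z = -5/2
  (0, 0) → Z = 0
  (0, 5/8) → Z = -55/8

x1 = 0, x2 = 5/8, minimum Z = -55/8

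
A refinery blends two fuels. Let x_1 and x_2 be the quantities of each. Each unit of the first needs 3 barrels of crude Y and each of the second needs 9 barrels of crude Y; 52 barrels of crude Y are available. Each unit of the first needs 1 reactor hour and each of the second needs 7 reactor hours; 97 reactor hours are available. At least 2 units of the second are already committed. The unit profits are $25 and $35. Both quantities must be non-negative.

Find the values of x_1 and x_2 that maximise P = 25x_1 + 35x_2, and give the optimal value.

At the optimal vertex, 3x_1 + 9x_2 = 52 and x_2 = 2.
Solving simultaneously gives x_1 = 34/3, x_2 = 2.

x_1 = 34/3, x_2 = 2, maximum P = 1060/3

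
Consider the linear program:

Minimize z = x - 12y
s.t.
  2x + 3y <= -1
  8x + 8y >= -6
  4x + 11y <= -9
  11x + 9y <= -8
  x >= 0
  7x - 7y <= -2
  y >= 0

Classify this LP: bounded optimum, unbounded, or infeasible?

The boundaries 7x - 7y = -2 and y = 0 meet at (-2/7, 0), but that point violates 2x + 3y ≤ -1. Every candidate vertex is excluded by some other constraint, so the feasible region is empty.

infeasible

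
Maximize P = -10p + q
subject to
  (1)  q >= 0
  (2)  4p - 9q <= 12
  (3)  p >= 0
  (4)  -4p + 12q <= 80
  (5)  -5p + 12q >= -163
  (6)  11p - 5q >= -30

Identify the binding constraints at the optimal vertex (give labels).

Corner points and P = -10p + q:
  (3, 0) → P = -30
  (0, 0) → P = 0
  (72, 92/3) → P = -2068/3
  (0, 6) → P = 6
  (5/14, 95/14) → P = 45/14

The maximum is at (0, 6). Substituting into each constraint, equality holds for (3) and (6); the remaining constraints have slack.

(3) and (6)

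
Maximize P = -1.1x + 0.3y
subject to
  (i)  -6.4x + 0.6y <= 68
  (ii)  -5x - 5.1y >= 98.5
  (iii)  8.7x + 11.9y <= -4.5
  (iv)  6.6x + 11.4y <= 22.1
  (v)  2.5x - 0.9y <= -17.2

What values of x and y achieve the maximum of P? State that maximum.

x = -205/18, y = -220/27, maximum P = 121/12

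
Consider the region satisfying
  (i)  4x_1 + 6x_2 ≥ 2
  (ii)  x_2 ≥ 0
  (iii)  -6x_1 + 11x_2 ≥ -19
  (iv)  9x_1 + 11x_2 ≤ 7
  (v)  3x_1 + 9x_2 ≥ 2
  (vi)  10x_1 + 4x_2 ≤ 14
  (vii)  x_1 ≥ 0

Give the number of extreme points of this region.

5

Pairwise boundary intersections that survive every other constraint:
  (1/3, 1/9)
  (0, 1/3)
  (7/9, 0)
  (2/3, 0)
  (0, 7/11)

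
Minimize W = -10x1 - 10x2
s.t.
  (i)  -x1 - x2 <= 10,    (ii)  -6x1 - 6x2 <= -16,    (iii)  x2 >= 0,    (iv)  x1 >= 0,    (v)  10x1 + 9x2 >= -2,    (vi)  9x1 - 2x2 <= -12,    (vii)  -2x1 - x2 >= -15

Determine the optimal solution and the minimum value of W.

Feasible corners and W = -10x1 - 10x2:
  (0, 6) → W = -60
  (0, 15) → W = -150
  (18/13, 159/13) → W = -1770/13

x1 = 0, x2 = 15, minimum W = -150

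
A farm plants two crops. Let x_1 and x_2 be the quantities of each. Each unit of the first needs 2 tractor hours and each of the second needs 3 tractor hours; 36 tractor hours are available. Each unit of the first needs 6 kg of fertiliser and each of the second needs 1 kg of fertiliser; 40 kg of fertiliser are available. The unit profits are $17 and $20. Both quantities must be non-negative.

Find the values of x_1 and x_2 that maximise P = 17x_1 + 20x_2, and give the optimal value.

Vertices and P = 17x_1 + 20x_2:
  (0, 0) → P = 0
  (0, 12) → P = 240
  (20/3, 0) → P = 340/3
  (21/4, 17/2) → P = 1037/4

x_1 = 21/4, x_2 = 17/2, maximum P = 1037/4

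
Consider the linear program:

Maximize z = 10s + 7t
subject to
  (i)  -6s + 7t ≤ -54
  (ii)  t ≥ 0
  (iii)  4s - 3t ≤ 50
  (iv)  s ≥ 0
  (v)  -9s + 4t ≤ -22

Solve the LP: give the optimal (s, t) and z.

s = 94/5, t = 42/5, maximum z = 1234/5

Feasible corners and z = 10s + 7t:
  (9, 0) → z = 90
  (94/5, 42/5) → z = 1234/5
  (25/2, 0) → z = 125

The optimum lies where -6s + 7t = -54 and 4s - 3t = 50.
Solving simultaneously gives s = 94/5, t = 42/5.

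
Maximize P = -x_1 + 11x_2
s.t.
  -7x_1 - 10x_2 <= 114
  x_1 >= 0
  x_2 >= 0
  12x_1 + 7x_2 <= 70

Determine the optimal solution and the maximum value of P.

Extreme points and P = -x_1 + 11x_2:
  (0, 0) → P = 0
  (0, 10) → P = 110
  (35/6, 0) → P = -35/6

The optimum lies where x_1 = 0 and 12x_1 + 7x_2 = 70.
Solving simultaneously gives x_1 = 0, x_2 = 10.

x_1 = 0, x_2 = 10, maximum P = 110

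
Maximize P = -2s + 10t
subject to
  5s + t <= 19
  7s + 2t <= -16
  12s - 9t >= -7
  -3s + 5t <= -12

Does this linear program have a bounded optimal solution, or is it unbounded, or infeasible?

Corner points and P = -2s + 10t:
  (18, -71) → P = -746
  (-56/41, -132/41) → P = -1208/41
  (-13/3, -5) → P = -124/3
The feasible region has finitely many vertices and no improving ray; the maximum is -1208/41 at (-56/41, -132/41).

bounded optimum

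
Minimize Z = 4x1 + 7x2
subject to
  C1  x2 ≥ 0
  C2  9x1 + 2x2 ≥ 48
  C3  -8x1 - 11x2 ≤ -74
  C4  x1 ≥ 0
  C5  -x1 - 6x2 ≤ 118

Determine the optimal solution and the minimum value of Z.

Feasible corners and Z = 4x1 + 7x2:
  (37/4, 0) → Z = 37
  (380/83, 282/83) → Z = 3494/83
  (0, 24) → Z = 168
The feasible region is unbounded (it extends along (0, 1), (1, 0)), but Z strictly increases along every unbounded feasible direction, so there is no improving ray and the minimum is attained at a vertex.

The optimum lies where x2 = 0 and -8x1 - 11x2 = -74.
Solving simultaneously gives x1 = 37/4, x2 = 0.

x1 = 37/4, x2 = 0, minimum Z = 37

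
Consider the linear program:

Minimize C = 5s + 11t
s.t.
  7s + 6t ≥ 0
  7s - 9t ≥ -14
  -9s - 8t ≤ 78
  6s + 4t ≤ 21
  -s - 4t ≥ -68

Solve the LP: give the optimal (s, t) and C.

At the optimal vertex, 7s + 6t = 0 and 6s + 4t = 21.
Solving simultaneously gives s = 63/4, t = -147/8.

s = 63/4, t = -147/8, minimum C = -987/8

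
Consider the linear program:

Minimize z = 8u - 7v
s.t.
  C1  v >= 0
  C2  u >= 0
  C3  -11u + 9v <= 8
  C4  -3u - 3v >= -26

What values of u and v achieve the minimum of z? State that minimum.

u = 7/2, v = 31/6, minimum z = -49/6

Corner points and z = 8u - 7v:
  (0, 0) → z = 0
  (26/3, 0) → z = 208/3
  (0, 8/9) → z = -56/9
  (7/2, 31/6) → z = -49/6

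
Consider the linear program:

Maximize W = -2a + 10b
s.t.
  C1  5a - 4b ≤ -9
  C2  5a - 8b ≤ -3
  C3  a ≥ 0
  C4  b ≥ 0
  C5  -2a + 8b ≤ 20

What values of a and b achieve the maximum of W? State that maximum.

The optimum lies where 5a - 4b = -9 and -2a + 8b = 20.
Solving simultaneously gives a = 1/4, b = 41/16.

a = 1/4, b = 41/16, maximum W = 201/8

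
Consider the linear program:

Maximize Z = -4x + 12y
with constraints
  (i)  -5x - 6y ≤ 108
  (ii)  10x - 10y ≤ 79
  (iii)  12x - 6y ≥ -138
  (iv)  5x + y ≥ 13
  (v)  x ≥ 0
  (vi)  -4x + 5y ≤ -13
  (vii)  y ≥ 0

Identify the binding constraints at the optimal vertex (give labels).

Feasible corners and Z = -4x + 12y:
  (53/2, 93/5) → Z = 586/5
  (79/10, 0) → Z = -158/5
  (13/4, 0) → Z = -13

The maximum is at (53/2, 93/5). Substituting into each constraint, equality holds for (ii) and (vi); the remaining constraints have slack.

(ii) and (vi)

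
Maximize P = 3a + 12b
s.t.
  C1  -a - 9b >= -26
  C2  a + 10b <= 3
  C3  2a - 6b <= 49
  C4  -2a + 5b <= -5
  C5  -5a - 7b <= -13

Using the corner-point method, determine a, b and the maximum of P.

Vertices and P = 3a + 12b:
  (254/13, -43/26) → P = 504/13
  (13/5, 1/25) → P = 207/25
  (421/44, -219/44) → P = -1365/44
  (100/39, 1/39) → P = 8

The binding constraints are a + 10b = 3 and 2a - 6b = 49.
Solving simultaneously gives a = 254/13, b = -43/26.

a = 254/13, b = -43/26, maximum P = 504/13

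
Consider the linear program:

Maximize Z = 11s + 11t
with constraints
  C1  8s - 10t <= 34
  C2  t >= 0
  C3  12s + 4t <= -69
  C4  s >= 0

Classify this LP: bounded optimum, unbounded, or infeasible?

The boundaries 8s - 10t = 34 and t = 0 meet at (17/4, 0), but that point violates 12s + 4t ≤ -69. Every candidate vertex is excluded by some other constraint, so the feasible region is empty.

infeasible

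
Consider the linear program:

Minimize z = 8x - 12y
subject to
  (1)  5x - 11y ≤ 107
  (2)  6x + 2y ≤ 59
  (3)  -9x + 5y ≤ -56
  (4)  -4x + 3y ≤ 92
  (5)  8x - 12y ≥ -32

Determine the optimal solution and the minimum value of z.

x = 407/48, y = 65/16, minimum z = 229/12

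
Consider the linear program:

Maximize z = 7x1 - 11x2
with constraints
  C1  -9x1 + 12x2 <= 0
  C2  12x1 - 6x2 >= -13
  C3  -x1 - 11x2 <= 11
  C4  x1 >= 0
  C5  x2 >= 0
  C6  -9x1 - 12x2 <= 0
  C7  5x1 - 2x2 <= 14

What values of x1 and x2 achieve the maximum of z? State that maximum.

Extreme points and z = 7x1 - 11x2:
  (0, 0) → z = 0
  (4, 3) → z = -5
  (14/5, 0) → z = 98/5

The binding constraints are x2 = 0 and 5x1 - 2x2 = 14.
Solving simultaneously gives x1 = 14/5, x2 = 0.

x1 = 14/5, x2 = 0, maximum z = 98/5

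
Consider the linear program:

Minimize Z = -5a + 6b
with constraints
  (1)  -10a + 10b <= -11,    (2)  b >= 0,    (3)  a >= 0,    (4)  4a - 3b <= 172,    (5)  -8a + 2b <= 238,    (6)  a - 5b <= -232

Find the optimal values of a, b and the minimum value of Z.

The optimum lies where 4a - 3b = 172 and a - 5b = -232.
Solving simultaneously gives a = 1556/17, b = 1100/17.

a = 1556/17, b = 1100/17, minimum Z = -1180/17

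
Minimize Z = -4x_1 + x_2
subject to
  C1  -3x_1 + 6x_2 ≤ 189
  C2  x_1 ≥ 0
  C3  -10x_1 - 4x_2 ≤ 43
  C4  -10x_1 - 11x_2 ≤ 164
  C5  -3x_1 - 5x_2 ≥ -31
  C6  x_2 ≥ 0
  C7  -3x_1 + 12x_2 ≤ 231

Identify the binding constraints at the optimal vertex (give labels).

C5 and C6

Corner points and Z = -4x_1 + x_2:
  (0, 31/5) → Z = 31/5
  (0, 0) → Z = 0
  (31/3, 0) → Z = -124/3

The minimum is at (31/3, 0). Substituting into each constraint, equality holds for C5 and C6; the remaining constraints have slack.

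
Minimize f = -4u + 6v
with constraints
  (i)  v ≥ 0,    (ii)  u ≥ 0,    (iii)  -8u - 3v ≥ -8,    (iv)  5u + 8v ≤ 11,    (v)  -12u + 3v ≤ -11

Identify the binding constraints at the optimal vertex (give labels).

(i) and (iii)

Corner points and f = -4u + 6v:
  (1, 0) → f = -4
  (11/12, 0) → f = -11/3
  (19/20, 2/15) → f = -3

The minimum is at (1, 0). Substituting into each constraint, equality holds for (i) and (iii); the remaining constraints have slack.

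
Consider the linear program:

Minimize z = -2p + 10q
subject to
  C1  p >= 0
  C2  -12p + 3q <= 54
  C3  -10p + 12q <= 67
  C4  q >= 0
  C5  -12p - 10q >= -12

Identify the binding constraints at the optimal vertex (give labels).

C4 and C5

Corner points and z = -2p + 10q:
  (0, 0) → z = 0
  (0, 6/5) → z = 12
  (1, 0) → z = -2

The minimum is at (1, 0). Substituting into each constraint, equality holds for C4 and C5; the remaining constraints have slack.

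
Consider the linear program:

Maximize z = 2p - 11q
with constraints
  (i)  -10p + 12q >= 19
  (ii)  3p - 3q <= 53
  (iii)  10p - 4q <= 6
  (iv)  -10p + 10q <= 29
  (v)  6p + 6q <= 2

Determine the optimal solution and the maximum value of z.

p = -79/10, q = -5, maximum z = 196/5

Corner points and z = 2p - 11q:
  (-79/10, -5) → z = 196/5
  (-15/22, 67/66) → z = -827/66
  (-77/60, 97/60) → z = -407/20

At the optimal vertex, -10p + 12q = 19 and -10p + 10q = 29.
Solving simultaneously gives p = -79/10, q = -5.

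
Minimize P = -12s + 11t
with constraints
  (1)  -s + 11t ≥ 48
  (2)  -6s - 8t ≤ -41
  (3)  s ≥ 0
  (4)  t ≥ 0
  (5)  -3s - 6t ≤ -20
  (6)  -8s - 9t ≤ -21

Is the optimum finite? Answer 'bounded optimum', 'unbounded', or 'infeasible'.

From the feasible point (67/74, 329/74), moving in the direction (11, 1) keeps every constraint satisfied while P decreases without bound.

unbounded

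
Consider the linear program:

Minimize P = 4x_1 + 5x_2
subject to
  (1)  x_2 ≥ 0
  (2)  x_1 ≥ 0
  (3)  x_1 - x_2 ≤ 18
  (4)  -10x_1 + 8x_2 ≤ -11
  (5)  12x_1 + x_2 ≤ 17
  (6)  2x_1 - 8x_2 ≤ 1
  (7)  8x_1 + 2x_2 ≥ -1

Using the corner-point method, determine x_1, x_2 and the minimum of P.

x_1 = 5/4, x_2 = 3/16, minimum P = 95/16

Feasible corners and P = 4x_1 + 5x_2:
  (147/106, 19/53) → P = 389/53
  (5/4, 3/16) → P = 95/16
  (137/98, 11/49) → P = 47/7

At the optimal vertex, -10x_1 + 8x_2 = -11 and 2x_1 - 8x_2 = 1.
Solving simultaneously gives x_1 = 5/4, x_2 = 3/16.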